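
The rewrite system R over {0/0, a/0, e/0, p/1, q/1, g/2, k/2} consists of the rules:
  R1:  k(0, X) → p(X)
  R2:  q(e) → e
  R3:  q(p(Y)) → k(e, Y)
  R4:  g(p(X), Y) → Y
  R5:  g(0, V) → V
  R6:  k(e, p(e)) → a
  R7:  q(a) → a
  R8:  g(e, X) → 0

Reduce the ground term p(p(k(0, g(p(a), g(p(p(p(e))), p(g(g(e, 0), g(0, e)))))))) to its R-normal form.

p(p(p(p(e))))

1. p(p(k(0, g(p(a), g(p(p(p(e))), p(g(g(e, 0), g(0, e))))))))  →  p(p(p(g(p(a), g(p(p(p(e))), p(g(g(e, 0), g(0, e))))))))   [R1 at 1.1]
2. p(p(p(g(p(a), g(p(p(p(e))), p(g(g(e, 0), g(0, e))))))))  →  p(p(p(g(p(p(p(e))), p(g(g(e, 0), g(0, e)))))))   [R4 at 1.1.1]
3. p(p(p(g(p(p(p(e))), p(g(g(e, 0), g(0, e)))))))  →  p(p(p(p(g(g(e, 0), g(0, e))))))   [R4 at 1.1.1]
4. p(p(p(p(g(g(e, 0), g(0, e))))))  →  p(p(p(p(g(0, g(0, e))))))   [R8 at 1.1.1.1.1]
5. p(p(p(p(g(0, g(0, e))))))  →  p(p(p(p(g(0, e)))))   [R5 at 1.1.1.1]
6. p(p(p(p(g(0, e)))))  →  p(p(p(p(e))))   [R5 at 1.1.1.1]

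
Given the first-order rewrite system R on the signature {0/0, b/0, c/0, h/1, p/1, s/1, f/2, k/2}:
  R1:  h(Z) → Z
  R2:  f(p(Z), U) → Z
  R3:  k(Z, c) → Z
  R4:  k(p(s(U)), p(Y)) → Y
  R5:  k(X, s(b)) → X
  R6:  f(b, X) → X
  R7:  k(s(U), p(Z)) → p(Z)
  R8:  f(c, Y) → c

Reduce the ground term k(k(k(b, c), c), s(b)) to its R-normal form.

b

1. k(k(k(b, c), c), s(b))  →  k(k(b, c), c)   [R5 at ε]
2. k(k(b, c), c)  →  k(b, c)   [R3 at ε]
3. k(b, c)  →  b   [R3 at ε]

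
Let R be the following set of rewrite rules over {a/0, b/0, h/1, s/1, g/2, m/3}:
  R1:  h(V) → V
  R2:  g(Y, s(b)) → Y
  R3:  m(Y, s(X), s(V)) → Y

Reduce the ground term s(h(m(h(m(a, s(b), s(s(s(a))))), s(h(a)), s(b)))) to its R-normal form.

s(a)

1. s(h(m(h(m(a, s(b), s(s(s(a))))), s(h(a)), s(b))))  →  s(m(h(m(a, s(b), s(s(s(a))))), s(h(a)), s(b)))   [R1 at 1]
2. s(m(h(m(a, s(b), s(s(s(a))))), s(h(a)), s(b)))  →  s(h(m(a, s(b), s(s(s(a))))))   [R3 at 1]
3. s(h(m(a, s(b), s(s(s(a))))))  →  s(m(a, s(b), s(s(s(a)))))   [R1 at 1]
4. s(m(a, s(b), s(s(s(a)))))  →  s(a)   [R3 at 1]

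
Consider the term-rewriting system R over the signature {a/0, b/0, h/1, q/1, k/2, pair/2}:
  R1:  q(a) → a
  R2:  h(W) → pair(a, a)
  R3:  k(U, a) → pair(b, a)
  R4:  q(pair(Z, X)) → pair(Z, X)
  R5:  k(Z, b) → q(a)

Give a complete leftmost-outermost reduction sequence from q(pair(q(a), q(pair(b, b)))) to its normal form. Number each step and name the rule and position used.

pair(a, pair(b, b))

1. q(pair(q(a), q(pair(b, b))))  →  pair(q(a), q(pair(b, b)))   [R4 at ε]
2. pair(q(a), q(pair(b, b)))  →  pair(a, q(pair(b, b)))   [R1 at 1]
3. pair(a, q(pair(b, b)))  →  pair(a, pair(b, b))   [R4 at 2]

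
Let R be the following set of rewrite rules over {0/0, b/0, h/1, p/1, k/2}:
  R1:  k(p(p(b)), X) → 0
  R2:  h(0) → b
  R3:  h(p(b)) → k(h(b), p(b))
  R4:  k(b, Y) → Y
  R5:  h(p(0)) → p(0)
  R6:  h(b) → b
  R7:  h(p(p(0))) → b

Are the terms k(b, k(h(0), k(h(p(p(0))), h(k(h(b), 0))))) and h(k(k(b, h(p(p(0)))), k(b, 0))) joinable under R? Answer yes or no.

Reduce t₁ = k(b, k(h(0), k(h(p(p(0))), h(k(h(b), 0))))):
1. k(b, k(h(0), k(h(p(p(0))), h(k(h(b), 0)))))  →  k(h(0), k(h(p(p(0))), h(k(h(b), 0))))   [R4 at ε]
2. k(h(0), k(h(p(p(0))), h(k(h(b), 0))))  →  k(b, k(h(p(p(0))), h(k(h(b), 0))))   [R2 at 1]
3. k(b, k(h(p(p(0))), h(k(h(b), 0))))  →  k(h(p(p(0))), h(k(h(b), 0)))   [R4 at ε]
4. k(h(p(p(0))), h(k(h(b), 0)))  →  k(b, h(k(h(b), 0)))   [R7 at 1]
5. k(b, h(k(h(b), 0)))  →  h(k(h(b), 0))   [R4 at ε]
6. h(k(h(b), 0))  →  h(k(b, 0))   [R6 at 1.1]
7. h(k(b, 0))  →  h(0)   [R4 at 1]
8. h(0)  →  b   [R2 at ε]

Reduce t₂ = h(k(k(b, h(p(p(0)))), k(b, 0))):
1. h(k(k(b, h(p(p(0)))), k(b, 0)))  →  h(k(h(p(p(0))), k(b, 0)))   [R4 at 1.1]
2. h(k(h(p(p(0))), k(b, 0)))  →  h(k(b, k(b, 0)))   [R7 at 1.1]
3. h(k(b, k(b, 0)))  →  h(k(b, 0))   [R4 at 1]
4. h(k(b, 0))  →  h(0)   [R4 at 1]
5. h(0)  →  b   [R2 at ε]

yes — NF(t₁) = b, NF(t₂) = b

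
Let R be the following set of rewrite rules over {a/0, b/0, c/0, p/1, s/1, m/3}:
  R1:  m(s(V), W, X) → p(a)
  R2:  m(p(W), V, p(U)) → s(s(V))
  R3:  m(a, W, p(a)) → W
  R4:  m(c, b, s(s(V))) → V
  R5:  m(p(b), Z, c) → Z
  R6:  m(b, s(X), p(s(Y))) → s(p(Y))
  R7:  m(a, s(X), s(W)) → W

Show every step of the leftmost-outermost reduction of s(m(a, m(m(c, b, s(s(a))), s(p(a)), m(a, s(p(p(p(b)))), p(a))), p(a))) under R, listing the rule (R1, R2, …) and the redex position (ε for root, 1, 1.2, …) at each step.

s(p(p(p(b))))

1. s(m(a, m(m(c, b, s(s(a))), s(p(a)), m(a, s(p(p(p(b)))), p(a))), p(a)))  →  s(m(m(c, b, s(s(a))), s(p(a)), m(a, s(p(p(p(b)))), p(a))))   [R3 at 1]
2. s(m(m(c, b, s(s(a))), s(p(a)), m(a, s(p(p(p(b)))), p(a))))  →  s(m(a, s(p(a)), m(a, s(p(p(p(b)))), p(a))))   [R4 at 1.1]
3. s(m(a, s(p(a)), m(a, s(p(p(p(b)))), p(a))))  →  s(m(a, s(p(a)), s(p(p(p(b))))))   [R3 at 1.3]
4. s(m(a, s(p(a)), s(p(p(p(b))))))  →  s(p(p(p(b))))   [R7 at 1]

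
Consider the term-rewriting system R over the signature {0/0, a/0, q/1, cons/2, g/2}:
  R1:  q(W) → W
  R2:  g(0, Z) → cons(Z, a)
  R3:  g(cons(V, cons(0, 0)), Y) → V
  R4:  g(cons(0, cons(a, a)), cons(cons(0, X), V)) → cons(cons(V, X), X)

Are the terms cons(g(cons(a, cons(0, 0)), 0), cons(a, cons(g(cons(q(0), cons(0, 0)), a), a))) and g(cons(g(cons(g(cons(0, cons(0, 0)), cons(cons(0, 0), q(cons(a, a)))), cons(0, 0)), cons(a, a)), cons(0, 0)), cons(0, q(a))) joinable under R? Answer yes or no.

no — NF(t₁) = cons(a, cons(a, cons(0, a))), NF(t₂) = 0

Reduce t₁ = cons(g(cons(a, cons(0, 0)), 0), cons(a, cons(g(cons(q(0), cons(0, 0)), a), a))):
1. cons(g(cons(a, cons(0, 0)), 0), cons(a, cons(g(cons(q(0), cons(0, 0)), a), a)))  →  cons(a, cons(a, cons(g(cons(q(0), cons(0, 0)), a), a)))   [R3 at 1]
2. cons(a, cons(a, cons(g(cons(q(0), cons(0, 0)), a), a)))  →  cons(a, cons(a, cons(q(0), a)))   [R3 at 2.2.1]
3. cons(a, cons(a, cons(q(0), a)))  →  cons(a, cons(a, cons(0, a)))   [R1 at 2.2.1]

Reduce t₂ = g(cons(g(cons(g(cons(0, cons(0, 0)), cons(cons(0, 0), q(cons(a, a)))), cons(0, 0)), cons(a, a)), cons(0, 0)), cons(0, q(a))):
1. g(cons(g(cons(g(cons(0, cons(0, 0)), cons(cons(0, 0), q(cons(a, a)))), cons(0, 0)), cons(a, a)), cons(0, 0)), cons(0, q(a)))  →  g(cons(g(cons(0, cons(0, 0)), cons(cons(0, 0), q(cons(a, a)))), cons(0, 0)), cons(a, a))   [R3 at ε]
2. g(cons(g(cons(0, cons(0, 0)), cons(cons(0, 0), q(cons(a, a)))), cons(0, 0)), cons(a, a))  →  g(cons(0, cons(0, 0)), cons(cons(0, 0), q(cons(a, a))))   [R3 at ε]
3. g(cons(0, cons(0, 0)), cons(cons(0, 0), q(cons(a, a))))  →  0   [R3 at ε]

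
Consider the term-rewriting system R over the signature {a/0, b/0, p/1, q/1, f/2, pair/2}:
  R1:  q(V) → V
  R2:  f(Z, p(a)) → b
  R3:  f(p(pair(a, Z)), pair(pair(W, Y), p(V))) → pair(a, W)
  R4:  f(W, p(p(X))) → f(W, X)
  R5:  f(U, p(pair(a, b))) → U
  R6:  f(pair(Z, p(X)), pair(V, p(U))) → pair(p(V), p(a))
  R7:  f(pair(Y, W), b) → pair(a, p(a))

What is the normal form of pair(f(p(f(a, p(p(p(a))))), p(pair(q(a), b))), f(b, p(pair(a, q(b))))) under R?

1. pair(f(p(f(a, p(p(p(a))))), p(pair(q(a), b))), f(b, p(pair(a, q(b)))))  →  pair(f(p(f(a, p(a))), p(pair(q(a), b))), f(b, p(pair(a, q(b)))))   [R4 at 1.1.1]
2. pair(f(p(f(a, p(a))), p(pair(q(a), b))), f(b, p(pair(a, q(b)))))  →  pair(f(p(b), p(pair(q(a), b))), f(b, p(pair(a, q(b)))))   [R2 at 1.1.1]
3. pair(f(p(b), p(pair(q(a), b))), f(b, p(pair(a, q(b)))))  →  pair(f(p(b), p(pair(a, b))), f(b, p(pair(a, q(b)))))   [R1 at 1.2.1.1]
4. pair(f(p(b), p(pair(a, b))), f(b, p(pair(a, q(b)))))  →  pair(p(b), f(b, p(pair(a, q(b)))))   [R5 at 1]
5. pair(p(b), f(b, p(pair(a, q(b)))))  →  pair(p(b), f(b, p(pair(a, b))))   [R1 at 2.2.1.2]
6. pair(p(b), f(b, p(pair(a, b))))  →  pair(p(b), b)   [R5 at 2]

pair(p(b), b)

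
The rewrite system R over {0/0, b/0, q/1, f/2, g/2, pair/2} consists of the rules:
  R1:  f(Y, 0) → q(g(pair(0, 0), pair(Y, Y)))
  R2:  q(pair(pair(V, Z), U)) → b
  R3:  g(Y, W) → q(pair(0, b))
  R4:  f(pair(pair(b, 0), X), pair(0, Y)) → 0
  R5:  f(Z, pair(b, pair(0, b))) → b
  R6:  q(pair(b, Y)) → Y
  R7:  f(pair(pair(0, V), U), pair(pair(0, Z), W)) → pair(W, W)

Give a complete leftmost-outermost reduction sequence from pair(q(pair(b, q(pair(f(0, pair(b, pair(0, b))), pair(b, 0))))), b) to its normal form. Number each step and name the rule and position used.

pair(pair(b, 0), b)

1. pair(q(pair(b, q(pair(f(0, pair(b, pair(0, b))), pair(b, 0))))), b)  →  pair(q(pair(f(0, pair(b, pair(0, b))), pair(b, 0))), b)   [R6 at 1]
2. pair(q(pair(f(0, pair(b, pair(0, b))), pair(b, 0))), b)  →  pair(q(pair(b, pair(b, 0))), b)   [R5 at 1.1.1]
3. pair(q(pair(b, pair(b, 0))), b)  →  pair(pair(b, 0), b)   [R6 at 1]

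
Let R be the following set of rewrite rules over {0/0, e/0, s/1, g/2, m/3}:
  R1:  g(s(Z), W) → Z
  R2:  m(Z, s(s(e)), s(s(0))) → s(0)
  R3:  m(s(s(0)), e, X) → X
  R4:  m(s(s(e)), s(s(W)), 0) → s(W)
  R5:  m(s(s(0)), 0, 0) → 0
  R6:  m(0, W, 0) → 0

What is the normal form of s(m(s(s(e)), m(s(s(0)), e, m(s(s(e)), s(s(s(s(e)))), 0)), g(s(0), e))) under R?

s(s(s(e)))

1. s(m(s(s(e)), m(s(s(0)), e, m(s(s(e)), s(s(s(s(e)))), 0)), g(s(0), e)))  →  s(m(s(s(e)), m(s(s(e)), s(s(s(s(e)))), 0), g(s(0), e)))   [R3 at 1.2]
2. s(m(s(s(e)), m(s(s(e)), s(s(s(s(e)))), 0), g(s(0), e)))  →  s(m(s(s(e)), s(s(s(e))), g(s(0), e)))   [R4 at 1.2]
3. s(m(s(s(e)), s(s(s(e))), g(s(0), e)))  →  s(m(s(s(e)), s(s(s(e))), 0))   [R1 at 1.3]
4. s(m(s(s(e)), s(s(s(e))), 0))  →  s(s(s(e)))   [R4 at 1]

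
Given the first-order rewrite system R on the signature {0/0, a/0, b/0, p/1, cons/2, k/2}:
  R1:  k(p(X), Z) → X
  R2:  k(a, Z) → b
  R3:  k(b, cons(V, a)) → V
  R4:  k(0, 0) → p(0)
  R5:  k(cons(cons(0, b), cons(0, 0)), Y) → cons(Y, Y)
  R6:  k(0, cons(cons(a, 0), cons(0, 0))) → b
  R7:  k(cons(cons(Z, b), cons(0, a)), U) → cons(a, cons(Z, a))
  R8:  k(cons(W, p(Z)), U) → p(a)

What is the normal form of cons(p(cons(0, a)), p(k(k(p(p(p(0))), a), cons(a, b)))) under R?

cons(p(cons(0, a)), p(p(0)))

1. cons(p(cons(0, a)), p(k(k(p(p(p(0))), a), cons(a, b))))  →  cons(p(cons(0, a)), p(k(p(p(0)), cons(a, b))))   [R1 at 2.1.1]
2. cons(p(cons(0, a)), p(k(p(p(0)), cons(a, b))))  →  cons(p(cons(0, a)), p(p(0)))   [R1 at 2.1]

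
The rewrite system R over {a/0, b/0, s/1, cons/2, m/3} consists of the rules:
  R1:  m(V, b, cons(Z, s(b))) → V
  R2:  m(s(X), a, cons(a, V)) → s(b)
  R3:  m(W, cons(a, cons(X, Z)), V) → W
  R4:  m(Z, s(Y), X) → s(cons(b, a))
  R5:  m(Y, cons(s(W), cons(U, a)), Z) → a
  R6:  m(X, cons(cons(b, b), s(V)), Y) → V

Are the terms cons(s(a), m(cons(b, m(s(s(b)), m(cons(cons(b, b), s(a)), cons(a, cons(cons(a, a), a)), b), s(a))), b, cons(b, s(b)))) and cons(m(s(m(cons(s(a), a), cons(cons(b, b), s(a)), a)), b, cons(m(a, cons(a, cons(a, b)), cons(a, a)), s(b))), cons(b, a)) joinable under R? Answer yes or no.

yes — NF(t₁) = cons(s(a), cons(b, a)), NF(t₂) = cons(s(a), cons(b, a))

Reduce t₁ = cons(s(a), m(cons(b, m(s(s(b)), m(cons(cons(b, b), s(a)), cons(a, cons(cons(a, a), a)), b), s(a))), b, cons(b, s(b)))):
1. cons(s(a), m(cons(b, m(s(s(b)), m(cons(cons(b, b), s(a)), cons(a, cons(cons(a, a), a)), b), s(a))), b, cons(b, s(b))))  →  cons(s(a), cons(b, m(s(s(b)), m(cons(cons(b, b), s(a)), cons(a, cons(cons(a, a), a)), b), s(a))))   [R1 at 2]
2. cons(s(a), cons(b, m(s(s(b)), m(cons(cons(b, b), s(a)), cons(a, cons(cons(a, a), a)), b), s(a))))  →  cons(s(a), cons(b, m(s(s(b)), cons(cons(b, b), s(a)), s(a))))   [R3 at 2.2.2]
3. cons(s(a), cons(b, m(s(s(b)), cons(cons(b, b), s(a)), s(a))))  →  cons(s(a), cons(b, a))   [R6 at 2.2]

Reduce t₂ = cons(m(s(m(cons(s(a), a), cons(cons(b, b), s(a)), a)), b, cons(m(a, cons(a, cons(a, b)), cons(a, a)), s(b))), cons(b, a)):
1. cons(m(s(m(cons(s(a), a), cons(cons(b, b), s(a)), a)), b, cons(m(a, cons(a, cons(a, b)), cons(a, a)), s(b))), cons(b, a))  →  cons(s(m(cons(s(a), a), cons(cons(b, b), s(a)), a)), cons(b, a))   [R1 at 1]
2. cons(s(m(cons(s(a), a), cons(cons(b, b), s(a)), a)), cons(b, a))  →  cons(s(a), cons(b, a))   [R6 at 1.1]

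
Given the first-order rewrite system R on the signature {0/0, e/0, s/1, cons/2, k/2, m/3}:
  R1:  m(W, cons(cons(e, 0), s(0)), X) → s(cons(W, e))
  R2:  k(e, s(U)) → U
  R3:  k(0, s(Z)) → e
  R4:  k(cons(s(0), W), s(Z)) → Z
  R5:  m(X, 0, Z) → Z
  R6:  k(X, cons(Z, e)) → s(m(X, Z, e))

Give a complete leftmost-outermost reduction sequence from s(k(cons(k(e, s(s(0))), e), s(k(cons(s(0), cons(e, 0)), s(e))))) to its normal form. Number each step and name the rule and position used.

1. s(k(cons(k(e, s(s(0))), e), s(k(cons(s(0), cons(e, 0)), s(e)))))  →  s(k(cons(s(0), e), s(k(cons(s(0), cons(e, 0)), s(e)))))   [R2 at 1.1.1]
2. s(k(cons(s(0), e), s(k(cons(s(0), cons(e, 0)), s(e)))))  →  s(k(cons(s(0), cons(e, 0)), s(e)))   [R4 at 1]
3. s(k(cons(s(0), cons(e, 0)), s(e)))  →  s(e)   [R4 at 1]

s(e)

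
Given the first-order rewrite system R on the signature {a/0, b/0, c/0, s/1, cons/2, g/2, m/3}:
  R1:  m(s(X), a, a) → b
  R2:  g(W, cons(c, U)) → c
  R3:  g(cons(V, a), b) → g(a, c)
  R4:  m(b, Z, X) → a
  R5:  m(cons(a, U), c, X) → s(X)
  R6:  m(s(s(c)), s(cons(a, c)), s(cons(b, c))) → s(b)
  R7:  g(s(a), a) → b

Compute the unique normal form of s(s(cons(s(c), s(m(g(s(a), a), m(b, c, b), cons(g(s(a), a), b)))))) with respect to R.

1. s(s(cons(s(c), s(m(g(s(a), a), m(b, c, b), cons(g(s(a), a), b))))))  →  s(s(cons(s(c), s(m(b, m(b, c, b), cons(g(s(a), a), b))))))   [R7 at 1.1.2.1.1]
2. s(s(cons(s(c), s(m(b, m(b, c, b), cons(g(s(a), a), b))))))  →  s(s(cons(s(c), s(a))))   [R4 at 1.1.2.1]

s(s(cons(s(c), s(a))))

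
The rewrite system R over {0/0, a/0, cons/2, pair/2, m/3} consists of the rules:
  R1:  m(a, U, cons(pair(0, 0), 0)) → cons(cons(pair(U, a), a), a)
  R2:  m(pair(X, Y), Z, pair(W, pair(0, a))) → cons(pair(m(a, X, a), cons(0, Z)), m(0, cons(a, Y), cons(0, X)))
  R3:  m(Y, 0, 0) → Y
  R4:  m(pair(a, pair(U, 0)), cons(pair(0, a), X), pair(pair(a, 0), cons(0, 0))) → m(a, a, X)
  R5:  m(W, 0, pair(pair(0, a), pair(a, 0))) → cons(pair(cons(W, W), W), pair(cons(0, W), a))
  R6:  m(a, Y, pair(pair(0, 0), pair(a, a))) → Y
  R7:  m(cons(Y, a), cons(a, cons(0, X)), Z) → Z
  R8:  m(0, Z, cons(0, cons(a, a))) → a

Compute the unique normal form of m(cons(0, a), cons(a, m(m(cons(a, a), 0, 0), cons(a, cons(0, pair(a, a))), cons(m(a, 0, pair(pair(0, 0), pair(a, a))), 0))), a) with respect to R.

a

1. m(cons(0, a), cons(a, m(m(cons(a, a), 0, 0), cons(a, cons(0, pair(a, a))), cons(m(a, 0, pair(pair(0, 0), pair(a, a))), 0))), a)  →  m(cons(0, a), cons(a, m(cons(a, a), cons(a, cons(0, pair(a, a))), cons(m(a, 0, pair(pair(0, 0), pair(a, a))), 0))), a)   [R3 at 2.2.1]
2. m(cons(0, a), cons(a, m(cons(a, a), cons(a, cons(0, pair(a, a))), cons(m(a, 0, pair(pair(0, 0), pair(a, a))), 0))), a)  →  m(cons(0, a), cons(a, cons(m(a, 0, pair(pair(0, 0), pair(a, a))), 0)), a)   [R7 at 2.2]
3. m(cons(0, a), cons(a, cons(m(a, 0, pair(pair(0, 0), pair(a, a))), 0)), a)  →  m(cons(0, a), cons(a, cons(0, 0)), a)   [R6 at 2.2.1]
4. m(cons(0, a), cons(a, cons(0, 0)), a)  →  a   [R7 at ε]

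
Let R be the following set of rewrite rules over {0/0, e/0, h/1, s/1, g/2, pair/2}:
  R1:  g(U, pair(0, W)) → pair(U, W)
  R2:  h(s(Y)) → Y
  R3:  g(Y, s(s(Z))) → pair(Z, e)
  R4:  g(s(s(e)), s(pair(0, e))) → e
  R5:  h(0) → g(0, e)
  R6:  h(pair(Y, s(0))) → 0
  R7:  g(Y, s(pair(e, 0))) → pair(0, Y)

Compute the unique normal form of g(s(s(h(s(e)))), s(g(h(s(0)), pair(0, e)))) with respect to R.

1. g(s(s(h(s(e)))), s(g(h(s(0)), pair(0, e))))  →  g(s(s(e)), s(g(h(s(0)), pair(0, e))))   [R2 at 1.1.1]
2. g(s(s(e)), s(g(h(s(0)), pair(0, e))))  →  g(s(s(e)), s(pair(h(s(0)), e)))   [R1 at 2.1]
3. g(s(s(e)), s(pair(h(s(0)), e)))  →  g(s(s(e)), s(pair(0, e)))   [R2 at 2.1.1]
4. g(s(s(e)), s(pair(0, e)))  →  e   [R4 at ε]

e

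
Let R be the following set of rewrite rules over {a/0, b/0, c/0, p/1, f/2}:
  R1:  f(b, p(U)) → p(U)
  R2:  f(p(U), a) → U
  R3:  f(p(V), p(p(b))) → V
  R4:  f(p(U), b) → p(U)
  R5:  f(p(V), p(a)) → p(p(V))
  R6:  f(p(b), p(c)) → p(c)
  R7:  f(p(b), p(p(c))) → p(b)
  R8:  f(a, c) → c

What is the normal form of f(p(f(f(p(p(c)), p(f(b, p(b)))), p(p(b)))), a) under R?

1. f(p(f(f(p(p(c)), p(f(b, p(b)))), p(p(b)))), a)  →  f(f(p(p(c)), p(f(b, p(b)))), p(p(b)))   [R2 at ε]
2. f(f(p(p(c)), p(f(b, p(b)))), p(p(b)))  →  f(f(p(p(c)), p(p(b))), p(p(b)))   [R1 at 1.2.1]
3. f(f(p(p(c)), p(p(b))), p(p(b)))  →  f(p(c), p(p(b)))   [R3 at 1]
4. f(p(c), p(p(b)))  →  c   [R3 at ε]

c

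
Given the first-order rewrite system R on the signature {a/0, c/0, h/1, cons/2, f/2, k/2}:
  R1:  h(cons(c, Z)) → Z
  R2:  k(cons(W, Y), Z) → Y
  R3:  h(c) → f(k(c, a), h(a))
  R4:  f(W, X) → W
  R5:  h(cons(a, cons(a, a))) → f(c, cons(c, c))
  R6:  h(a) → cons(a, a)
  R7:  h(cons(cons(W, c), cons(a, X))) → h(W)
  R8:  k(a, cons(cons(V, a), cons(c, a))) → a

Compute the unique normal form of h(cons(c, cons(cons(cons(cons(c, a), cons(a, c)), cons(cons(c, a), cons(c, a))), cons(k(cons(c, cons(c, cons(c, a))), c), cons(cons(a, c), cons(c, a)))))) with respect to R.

1. h(cons(c, cons(cons(cons(cons(c, a), cons(a, c)), cons(cons(c, a), cons(c, a))), cons(k(cons(c, cons(c, cons(c, a))), c), cons(cons(a, c), cons(c, a))))))  →  cons(cons(cons(cons(c, a), cons(a, c)), cons(cons(c, a), cons(c, a))), cons(k(cons(c, cons(c, cons(c, a))), c), cons(cons(a, c), cons(c, a))))   [R1 at ε]
2. cons(cons(cons(cons(c, a), cons(a, c)), cons(cons(c, a), cons(c, a))), cons(k(cons(c, cons(c, cons(c, a))), c), cons(cons(a, c), cons(c, a))))  →  cons(cons(cons(cons(c, a), cons(a, c)), cons(cons(c, a), cons(c, a))), cons(cons(c, cons(c, a)), cons(cons(a, c), cons(c, a))))   [R2 at 2.1]

cons(cons(cons(cons(c, a), cons(a, c)), cons(cons(c, a), cons(c, a))), cons(cons(c, cons(c, a)), cons(cons(a, c), cons(c, a))))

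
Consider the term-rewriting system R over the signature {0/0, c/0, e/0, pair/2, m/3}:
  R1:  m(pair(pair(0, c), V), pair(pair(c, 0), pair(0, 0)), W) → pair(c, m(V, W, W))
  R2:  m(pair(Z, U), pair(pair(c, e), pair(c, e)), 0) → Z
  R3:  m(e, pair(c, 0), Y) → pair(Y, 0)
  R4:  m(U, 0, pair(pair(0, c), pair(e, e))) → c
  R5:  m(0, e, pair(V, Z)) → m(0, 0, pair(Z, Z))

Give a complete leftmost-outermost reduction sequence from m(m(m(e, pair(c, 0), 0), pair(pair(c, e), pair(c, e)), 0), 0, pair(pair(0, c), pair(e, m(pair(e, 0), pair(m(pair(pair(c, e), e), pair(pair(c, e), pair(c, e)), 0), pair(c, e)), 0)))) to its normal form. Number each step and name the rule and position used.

1. m(m(m(e, pair(c, 0), 0), pair(pair(c, e), pair(c, e)), 0), 0, pair(pair(0, c), pair(e, m(pair(e, 0), pair(m(pair(pair(c, e), e), pair(pair(c, e), pair(c, e)), 0), pair(c, e)), 0))))  →  m(m(pair(0, 0), pair(pair(c, e), pair(c, e)), 0), 0, pair(pair(0, c), pair(e, m(pair(e, 0), pair(m(pair(pair(c, e), e), pair(pair(c, e), pair(c, e)), 0), pair(c, e)), 0))))   [R3 at 1.1]
2. m(m(pair(0, 0), pair(pair(c, e), pair(c, e)), 0), 0, pair(pair(0, c), pair(e, m(pair(e, 0), pair(m(pair(pair(c, e), e), pair(pair(c, e), pair(c, e)), 0), pair(c, e)), 0))))  →  m(0, 0, pair(pair(0, c), pair(e, m(pair(e, 0), pair(m(pair(pair(c, e), e), pair(pair(c, e), pair(c, e)), 0), pair(c, e)), 0))))   [R2 at 1]
3. m(0, 0, pair(pair(0, c), pair(e, m(pair(e, 0), pair(m(pair(pair(c, e), e), pair(pair(c, e), pair(c, e)), 0), pair(c, e)), 0))))  →  m(0, 0, pair(pair(0, c), pair(e, m(pair(e, 0), pair(pair(c, e), pair(c, e)), 0))))   [R2 at 3.2.2.2.1]
4. m(0, 0, pair(pair(0, c), pair(e, m(pair(e, 0), pair(pair(c, e), pair(c, e)), 0))))  →  m(0, 0, pair(pair(0, c), pair(e, e)))   [R2 at 3.2.2]
5. m(0, 0, pair(pair(0, c), pair(e, e)))  →  c   [R4 at ε]

c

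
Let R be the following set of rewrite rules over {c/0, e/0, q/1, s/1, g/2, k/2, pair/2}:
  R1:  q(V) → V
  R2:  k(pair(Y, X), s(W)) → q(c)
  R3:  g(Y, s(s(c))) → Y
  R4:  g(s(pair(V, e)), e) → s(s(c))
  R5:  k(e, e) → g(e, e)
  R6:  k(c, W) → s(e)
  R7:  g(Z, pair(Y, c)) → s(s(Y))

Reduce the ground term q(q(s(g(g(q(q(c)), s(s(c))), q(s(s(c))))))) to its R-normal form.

1. q(q(s(g(g(q(q(c)), s(s(c))), q(s(s(c)))))))  →  q(s(g(g(q(q(c)), s(s(c))), q(s(s(c))))))   [R1 at ε]
2. q(s(g(g(q(q(c)), s(s(c))), q(s(s(c))))))  →  s(g(g(q(q(c)), s(s(c))), q(s(s(c)))))   [R1 at ε]
3. s(g(g(q(q(c)), s(s(c))), q(s(s(c)))))  →  s(g(q(q(c)), q(s(s(c)))))   [R3 at 1.1]
4. s(g(q(q(c)), q(s(s(c)))))  →  s(g(q(c), q(s(s(c)))))   [R1 at 1.1]
5. s(g(q(c), q(s(s(c)))))  →  s(g(c, q(s(s(c)))))   [R1 at 1.1]
6. s(g(c, q(s(s(c)))))  →  s(g(c, s(s(c))))   [R1 at 1.2]
7. s(g(c, s(s(c))))  →  s(c)   [R3 at 1]

s(c)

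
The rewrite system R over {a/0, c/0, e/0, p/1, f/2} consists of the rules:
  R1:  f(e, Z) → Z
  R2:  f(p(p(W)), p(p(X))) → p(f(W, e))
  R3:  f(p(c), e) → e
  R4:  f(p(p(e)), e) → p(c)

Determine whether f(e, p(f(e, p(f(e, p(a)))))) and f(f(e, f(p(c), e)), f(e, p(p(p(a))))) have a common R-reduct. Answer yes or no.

yes — NF(t₁) = p(p(p(a))), NF(t₂) = p(p(p(a)))

Reduce t₁ = f(e, p(f(e, p(f(e, p(a)))))):
1. f(e, p(f(e, p(f(e, p(a))))))  →  p(f(e, p(f(e, p(a)))))   [R1 at ε]
2. p(f(e, p(f(e, p(a)))))  →  p(p(f(e, p(a))))   [R1 at 1]
3. p(p(f(e, p(a))))  →  p(p(p(a)))   [R1 at 1.1]

Reduce t₂ = f(f(e, f(p(c), e)), f(e, p(p(p(a))))):
1. f(f(e, f(p(c), e)), f(e, p(p(p(a)))))  →  f(f(p(c), e), f(e, p(p(p(a)))))   [R1 at 1]
2. f(f(p(c), e), f(e, p(p(p(a)))))  →  f(e, f(e, p(p(p(a)))))   [R3 at 1]
3. f(e, f(e, p(p(p(a)))))  →  f(e, p(p(p(a))))   [R1 at ε]
4. f(e, p(p(p(a))))  →  p(p(p(a)))   [R1 at ε]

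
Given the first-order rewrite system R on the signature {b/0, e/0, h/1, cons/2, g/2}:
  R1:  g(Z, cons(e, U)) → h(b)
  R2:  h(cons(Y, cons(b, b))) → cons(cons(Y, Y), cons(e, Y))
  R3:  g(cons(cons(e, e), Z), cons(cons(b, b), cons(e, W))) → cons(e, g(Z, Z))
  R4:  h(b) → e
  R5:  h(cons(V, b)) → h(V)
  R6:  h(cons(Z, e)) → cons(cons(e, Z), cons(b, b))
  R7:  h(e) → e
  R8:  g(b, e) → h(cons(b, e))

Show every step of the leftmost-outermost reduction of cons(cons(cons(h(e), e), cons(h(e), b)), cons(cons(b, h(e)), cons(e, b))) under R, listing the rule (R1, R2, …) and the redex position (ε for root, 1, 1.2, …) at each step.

cons(cons(cons(e, e), cons(e, b)), cons(cons(b, e), cons(e, b)))

1. cons(cons(cons(h(e), e), cons(h(e), b)), cons(cons(b, h(e)), cons(e, b)))  →  cons(cons(cons(e, e), cons(h(e), b)), cons(cons(b, h(e)), cons(e, b)))   [R7 at 1.1.1]
2. cons(cons(cons(e, e), cons(h(e), b)), cons(cons(b, h(e)), cons(e, b)))  →  cons(cons(cons(e, e), cons(e, b)), cons(cons(b, h(e)), cons(e, b)))   [R7 at 1.2.1]
3. cons(cons(cons(e, e), cons(e, b)), cons(cons(b, h(e)), cons(e, b)))  →  cons(cons(cons(e, e), cons(e, b)), cons(cons(b, e), cons(e, b)))   [R7 at 2.1.2]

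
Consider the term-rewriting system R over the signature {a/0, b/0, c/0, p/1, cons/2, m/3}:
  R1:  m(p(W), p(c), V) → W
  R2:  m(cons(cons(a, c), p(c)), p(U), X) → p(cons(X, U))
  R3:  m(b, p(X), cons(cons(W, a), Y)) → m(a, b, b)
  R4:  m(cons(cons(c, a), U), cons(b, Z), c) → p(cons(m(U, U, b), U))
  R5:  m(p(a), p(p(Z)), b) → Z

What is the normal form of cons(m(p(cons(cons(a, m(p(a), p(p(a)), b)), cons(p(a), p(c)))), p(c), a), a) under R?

cons(cons(cons(a, a), cons(p(a), p(c))), a)

1. cons(m(p(cons(cons(a, m(p(a), p(p(a)), b)), cons(p(a), p(c)))), p(c), a), a)  →  cons(cons(cons(a, m(p(a), p(p(a)), b)), cons(p(a), p(c))), a)   [R1 at 1]
2. cons(cons(cons(a, m(p(a), p(p(a)), b)), cons(p(a), p(c))), a)  →  cons(cons(cons(a, a), cons(p(a), p(c))), a)   [R5 at 1.1.2]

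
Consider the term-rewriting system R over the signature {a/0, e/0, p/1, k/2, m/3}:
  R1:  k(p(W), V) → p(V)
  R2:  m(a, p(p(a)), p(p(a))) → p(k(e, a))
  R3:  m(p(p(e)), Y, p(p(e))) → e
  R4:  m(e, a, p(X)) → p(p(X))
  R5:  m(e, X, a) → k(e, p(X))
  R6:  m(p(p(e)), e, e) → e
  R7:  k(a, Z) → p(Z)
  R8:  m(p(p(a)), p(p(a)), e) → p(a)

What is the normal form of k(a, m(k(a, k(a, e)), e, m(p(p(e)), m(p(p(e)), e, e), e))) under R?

1. k(a, m(k(a, k(a, e)), e, m(p(p(e)), m(p(p(e)), e, e), e)))  →  p(m(k(a, k(a, e)), e, m(p(p(e)), m(p(p(e)), e, e), e)))   [R7 at ε]
2. p(m(k(a, k(a, e)), e, m(p(p(e)), m(p(p(e)), e, e), e)))  →  p(m(p(k(a, e)), e, m(p(p(e)), m(p(p(e)), e, e), e)))   [R7 at 1.1]
3. p(m(p(k(a, e)), e, m(p(p(e)), m(p(p(e)), e, e), e)))  →  p(m(p(p(e)), e, m(p(p(e)), m(p(p(e)), e, e), e)))   [R7 at 1.1.1]
4. p(m(p(p(e)), e, m(p(p(e)), m(p(p(e)), e, e), e)))  →  p(m(p(p(e)), e, m(p(p(e)), e, e)))   [R6 at 1.3.2]
5. p(m(p(p(e)), e, m(p(p(e)), e, e)))  →  p(m(p(p(e)), e, e))   [R6 at 1.3]
6. p(m(p(p(e)), e, e))  →  p(e)   [R6 at 1]

p(e)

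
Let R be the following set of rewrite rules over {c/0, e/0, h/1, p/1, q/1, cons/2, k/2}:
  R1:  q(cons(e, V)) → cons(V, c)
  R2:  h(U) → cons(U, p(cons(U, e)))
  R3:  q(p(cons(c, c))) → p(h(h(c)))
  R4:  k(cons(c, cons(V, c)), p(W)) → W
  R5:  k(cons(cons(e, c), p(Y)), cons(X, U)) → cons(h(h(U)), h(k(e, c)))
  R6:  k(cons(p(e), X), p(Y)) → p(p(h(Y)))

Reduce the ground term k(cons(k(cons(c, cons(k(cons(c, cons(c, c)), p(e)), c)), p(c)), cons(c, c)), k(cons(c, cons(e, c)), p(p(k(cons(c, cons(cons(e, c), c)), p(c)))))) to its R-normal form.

c

1. k(cons(k(cons(c, cons(k(cons(c, cons(c, c)), p(e)), c)), p(c)), cons(c, c)), k(cons(c, cons(e, c)), p(p(k(cons(c, cons(cons(e, c), c)), p(c))))))  →  k(cons(c, cons(c, c)), k(cons(c, cons(e, c)), p(p(k(cons(c, cons(cons(e, c), c)), p(c))))))   [R4 at 1.1]
2. k(cons(c, cons(c, c)), k(cons(c, cons(e, c)), p(p(k(cons(c, cons(cons(e, c), c)), p(c))))))  →  k(cons(c, cons(c, c)), p(k(cons(c, cons(cons(e, c), c)), p(c))))   [R4 at 2]
3. k(cons(c, cons(c, c)), p(k(cons(c, cons(cons(e, c), c)), p(c))))  →  k(cons(c, cons(cons(e, c), c)), p(c))   [R4 at ε]
4. k(cons(c, cons(cons(e, c), c)), p(c))  →  c   [R4 at ε]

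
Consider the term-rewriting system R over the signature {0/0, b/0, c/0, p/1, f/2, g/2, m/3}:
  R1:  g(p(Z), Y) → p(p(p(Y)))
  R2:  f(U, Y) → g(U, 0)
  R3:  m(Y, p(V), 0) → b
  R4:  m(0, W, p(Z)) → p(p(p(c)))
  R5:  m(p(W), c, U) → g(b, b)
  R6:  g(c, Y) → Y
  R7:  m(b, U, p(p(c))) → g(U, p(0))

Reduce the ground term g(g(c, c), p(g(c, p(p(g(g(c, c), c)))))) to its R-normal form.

1. g(g(c, c), p(g(c, p(p(g(g(c, c), c))))))  →  g(c, p(g(c, p(p(g(g(c, c), c))))))   [R6 at 1]
2. g(c, p(g(c, p(p(g(g(c, c), c))))))  →  p(g(c, p(p(g(g(c, c), c)))))   [R6 at ε]
3. p(g(c, p(p(g(g(c, c), c)))))  →  p(p(p(g(g(c, c), c))))   [R6 at 1]
4. p(p(p(g(g(c, c), c))))  →  p(p(p(g(c, c))))   [R6 at 1.1.1.1]
5. p(p(p(g(c, c))))  →  p(p(p(c)))   [R6 at 1.1.1]

p(p(p(c)))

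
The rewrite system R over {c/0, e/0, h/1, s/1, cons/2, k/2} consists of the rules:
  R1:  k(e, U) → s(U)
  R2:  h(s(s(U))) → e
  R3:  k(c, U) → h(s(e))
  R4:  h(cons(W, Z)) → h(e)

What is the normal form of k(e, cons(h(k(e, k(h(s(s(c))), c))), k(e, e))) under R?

s(cons(e, s(e)))

1. k(e, cons(h(k(e, k(h(s(s(c))), c))), k(e, e)))  →  s(cons(h(k(e, k(h(s(s(c))), c))), k(e, e)))   [R1 at ε]
2. s(cons(h(k(e, k(h(s(s(c))), c))), k(e, e)))  →  s(cons(h(s(k(h(s(s(c))), c))), k(e, e)))   [R1 at 1.1.1]
3. s(cons(h(s(k(h(s(s(c))), c))), k(e, e)))  →  s(cons(h(s(k(e, c))), k(e, e)))   [R2 at 1.1.1.1.1]
4. s(cons(h(s(k(e, c))), k(e, e)))  →  s(cons(h(s(s(c))), k(e, e)))   [R1 at 1.1.1.1]
5. s(cons(h(s(s(c))), k(e, e)))  →  s(cons(e, k(e, e)))   [R2 at 1.1]
6. s(cons(e, k(e, e)))  →  s(cons(e, s(e)))   [R1 at 1.2]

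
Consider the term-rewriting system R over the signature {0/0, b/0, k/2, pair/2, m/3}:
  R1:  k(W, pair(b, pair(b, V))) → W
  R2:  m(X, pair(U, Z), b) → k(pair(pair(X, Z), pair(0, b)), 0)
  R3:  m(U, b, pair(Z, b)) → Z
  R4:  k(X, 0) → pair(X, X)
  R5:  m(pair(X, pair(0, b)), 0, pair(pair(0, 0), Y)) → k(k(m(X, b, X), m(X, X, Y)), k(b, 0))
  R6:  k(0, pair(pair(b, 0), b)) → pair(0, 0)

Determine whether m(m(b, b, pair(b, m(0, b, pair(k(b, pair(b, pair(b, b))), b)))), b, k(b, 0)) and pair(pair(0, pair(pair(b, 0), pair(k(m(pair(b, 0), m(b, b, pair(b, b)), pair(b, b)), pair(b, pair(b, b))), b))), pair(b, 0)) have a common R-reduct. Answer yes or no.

Reduce t₁ = m(m(b, b, pair(b, m(0, b, pair(k(b, pair(b, pair(b, b))), b)))), b, k(b, 0)):
1. m(m(b, b, pair(b, m(0, b, pair(k(b, pair(b, pair(b, b))), b)))), b, k(b, 0))  →  m(m(b, b, pair(b, k(b, pair(b, pair(b, b))))), b, k(b, 0))   [R3 at 1.3.2]
2. m(m(b, b, pair(b, k(b, pair(b, pair(b, b))))), b, k(b, 0))  →  m(m(b, b, pair(b, b)), b, k(b, 0))   [R1 at 1.3.2]
3. m(m(b, b, pair(b, b)), b, k(b, 0))  →  m(b, b, k(b, 0))   [R3 at 1]
4. m(b, b, k(b, 0))  →  m(b, b, pair(b, b))   [R4 at 3]
5. m(b, b, pair(b, b))  →  b   [R3 at ε]

Reduce t₂ = pair(pair(0, pair(pair(b, 0), pair(k(m(pair(b, 0), m(b, b, pair(b, b)), pair(b, b)), pair(b, pair(b, b))), b))), pair(b, 0)):
1. pair(pair(0, pair(pair(b, 0), pair(k(m(pair(b, 0), m(b, b, pair(b, b)), pair(b, b)), pair(b, pair(b, b))), b))), pair(b, 0))  →  pair(pair(0, pair(pair(b, 0), pair(m(pair(b, 0), m(b, b, pair(b, b)), pair(b, b)), b))), pair(b, 0))   [R1 at 1.2.2.1]
2. pair(pair(0, pair(pair(b, 0), pair(m(pair(b, 0), m(b, b, pair(b, b)), pair(b, b)), b))), pair(b, 0))  →  pair(pair(0, pair(pair(b, 0), pair(m(pair(b, 0), b, pair(b, b)), b))), pair(b, 0))   [R3 at 1.2.2.1.2]
3. pair(pair(0, pair(pair(b, 0), pair(m(pair(b, 0), b, pair(b, b)), b))), pair(b, 0))  →  pair(pair(0, pair(pair(b, 0), pair(b, b))), pair(b, 0))   [R3 at 1.2.2.1]

no — NF(t₁) = b, NF(t₂) = pair(pair(0, pair(pair(b, 0), pair(b, b))), pair(b, 0))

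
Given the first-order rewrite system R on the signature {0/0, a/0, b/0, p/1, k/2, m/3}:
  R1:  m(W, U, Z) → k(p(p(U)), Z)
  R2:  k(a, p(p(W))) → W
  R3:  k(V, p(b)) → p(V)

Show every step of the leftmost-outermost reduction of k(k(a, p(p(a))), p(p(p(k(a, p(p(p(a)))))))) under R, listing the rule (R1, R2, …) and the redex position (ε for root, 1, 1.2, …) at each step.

p(p(a))

1. k(k(a, p(p(a))), p(p(p(k(a, p(p(p(a))))))))  →  k(a, p(p(p(k(a, p(p(p(a))))))))   [R2 at 1]
2. k(a, p(p(p(k(a, p(p(p(a))))))))  →  p(k(a, p(p(p(a)))))   [R2 at ε]
3. p(k(a, p(p(p(a)))))  →  p(p(a))   [R2 at 1]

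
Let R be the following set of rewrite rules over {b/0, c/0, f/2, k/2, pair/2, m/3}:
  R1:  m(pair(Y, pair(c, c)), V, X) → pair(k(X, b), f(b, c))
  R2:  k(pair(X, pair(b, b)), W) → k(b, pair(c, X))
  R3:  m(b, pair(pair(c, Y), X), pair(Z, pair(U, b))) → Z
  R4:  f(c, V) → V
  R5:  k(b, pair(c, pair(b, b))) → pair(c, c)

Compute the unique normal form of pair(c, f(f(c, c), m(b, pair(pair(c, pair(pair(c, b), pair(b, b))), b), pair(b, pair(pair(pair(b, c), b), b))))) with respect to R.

pair(c, b)

1. pair(c, f(f(c, c), m(b, pair(pair(c, pair(pair(c, b), pair(b, b))), b), pair(b, pair(pair(pair(b, c), b), b)))))  →  pair(c, f(c, m(b, pair(pair(c, pair(pair(c, b), pair(b, b))), b), pair(b, pair(pair(pair(b, c), b), b)))))   [R4 at 2.1]
2. pair(c, f(c, m(b, pair(pair(c, pair(pair(c, b), pair(b, b))), b), pair(b, pair(pair(pair(b, c), b), b)))))  →  pair(c, m(b, pair(pair(c, pair(pair(c, b), pair(b, b))), b), pair(b, pair(pair(pair(b, c), b), b))))   [R4 at 2]
3. pair(c, m(b, pair(pair(c, pair(pair(c, b), pair(b, b))), b), pair(b, pair(pair(pair(b, c), b), b))))  →  pair(c, b)   [R3 at 2]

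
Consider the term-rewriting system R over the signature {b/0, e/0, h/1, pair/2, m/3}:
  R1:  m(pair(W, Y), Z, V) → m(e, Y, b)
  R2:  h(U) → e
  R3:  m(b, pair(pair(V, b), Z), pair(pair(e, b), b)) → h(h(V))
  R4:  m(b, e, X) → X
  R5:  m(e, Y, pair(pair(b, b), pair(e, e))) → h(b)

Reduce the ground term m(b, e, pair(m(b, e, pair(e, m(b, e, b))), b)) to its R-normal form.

1. m(b, e, pair(m(b, e, pair(e, m(b, e, b))), b))  →  pair(m(b, e, pair(e, m(b, e, b))), b)   [R4 at ε]
2. pair(m(b, e, pair(e, m(b, e, b))), b)  →  pair(pair(e, m(b, e, b)), b)   [R4 at 1]
3. pair(pair(e, m(b, e, b)), b)  →  pair(pair(e, b), b)   [R4 at 1.2]

pair(pair(e, b), b)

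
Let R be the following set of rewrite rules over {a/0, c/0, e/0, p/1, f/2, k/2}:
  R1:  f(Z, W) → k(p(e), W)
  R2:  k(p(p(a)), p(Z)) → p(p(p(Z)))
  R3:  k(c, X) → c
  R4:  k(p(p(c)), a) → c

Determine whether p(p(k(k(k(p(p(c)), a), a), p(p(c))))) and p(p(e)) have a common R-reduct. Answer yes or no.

Reduce t₁ = p(p(k(k(k(p(p(c)), a), a), p(p(c))))):
1. p(p(k(k(k(p(p(c)), a), a), p(p(c)))))  →  p(p(k(k(c, a), p(p(c)))))   [R4 at 1.1.1.1]
2. p(p(k(k(c, a), p(p(c)))))  →  p(p(k(c, p(p(c)))))   [R3 at 1.1.1]
3. p(p(k(c, p(p(c)))))  →  p(p(c))   [R3 at 1.1]

Reduce t₂ = p(p(e)):

no — NF(t₁) = p(p(c)), NF(t₂) = p(p(e))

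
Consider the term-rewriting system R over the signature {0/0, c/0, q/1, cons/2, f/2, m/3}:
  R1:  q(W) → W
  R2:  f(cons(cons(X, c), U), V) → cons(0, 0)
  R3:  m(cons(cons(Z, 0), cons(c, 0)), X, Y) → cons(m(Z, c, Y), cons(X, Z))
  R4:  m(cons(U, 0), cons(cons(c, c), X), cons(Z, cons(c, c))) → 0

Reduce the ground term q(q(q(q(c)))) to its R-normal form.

c

1. q(q(q(q(c))))  →  q(q(q(c)))   [R1 at ε]
2. q(q(q(c)))  →  q(q(c))   [R1 at ε]
3. q(q(c))  →  q(c)   [R1 at ε]
4. q(c)  →  c   [R1 at ε]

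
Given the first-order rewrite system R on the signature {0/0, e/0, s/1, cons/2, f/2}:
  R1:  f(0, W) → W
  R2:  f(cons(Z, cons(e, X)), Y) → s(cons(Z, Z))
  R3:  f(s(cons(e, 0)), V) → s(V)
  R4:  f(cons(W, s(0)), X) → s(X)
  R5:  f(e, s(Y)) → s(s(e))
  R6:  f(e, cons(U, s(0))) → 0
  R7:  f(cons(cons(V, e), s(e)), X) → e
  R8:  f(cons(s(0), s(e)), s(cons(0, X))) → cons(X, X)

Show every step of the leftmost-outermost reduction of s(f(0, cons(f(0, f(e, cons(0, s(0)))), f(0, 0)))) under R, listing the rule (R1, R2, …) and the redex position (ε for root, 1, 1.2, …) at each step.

1. s(f(0, cons(f(0, f(e, cons(0, s(0)))), f(0, 0))))  →  s(cons(f(0, f(e, cons(0, s(0)))), f(0, 0)))   [R1 at 1]
2. s(cons(f(0, f(e, cons(0, s(0)))), f(0, 0)))  →  s(cons(f(e, cons(0, s(0))), f(0, 0)))   [R1 at 1.1]
3. s(cons(f(e, cons(0, s(0))), f(0, 0)))  →  s(cons(0, f(0, 0)))   [R6 at 1.1]
4. s(cons(0, f(0, 0)))  →  s(cons(0, 0))   [R1 at 1.2]

s(cons(0, 0))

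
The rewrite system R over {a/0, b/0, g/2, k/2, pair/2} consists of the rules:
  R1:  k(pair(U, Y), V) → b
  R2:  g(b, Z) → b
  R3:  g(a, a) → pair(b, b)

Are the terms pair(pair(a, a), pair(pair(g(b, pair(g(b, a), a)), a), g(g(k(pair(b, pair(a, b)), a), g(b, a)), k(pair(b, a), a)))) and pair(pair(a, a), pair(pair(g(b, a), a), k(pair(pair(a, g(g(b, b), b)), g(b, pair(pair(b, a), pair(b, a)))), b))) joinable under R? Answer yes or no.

Reduce t₁ = pair(pair(a, a), pair(pair(g(b, pair(g(b, a), a)), a), g(g(k(pair(b, pair(a, b)), a), g(b, a)), k(pair(b, a), a)))):
1. pair(pair(a, a), pair(pair(g(b, pair(g(b, a), a)), a), g(g(k(pair(b, pair(a, b)), a), g(b, a)), k(pair(b, a), a))))  →  pair(pair(a, a), pair(pair(b, a), g(g(k(pair(b, pair(a, b)), a), g(b, a)), k(pair(b, a), a))))   [R2 at 2.1.1]
2. pair(pair(a, a), pair(pair(b, a), g(g(k(pair(b, pair(a, b)), a), g(b, a)), k(pair(b, a), a))))  →  pair(pair(a, a), pair(pair(b, a), g(g(b, g(b, a)), k(pair(b, a), a))))   [R1 at 2.2.1.1]
3. pair(pair(a, a), pair(pair(b, a), g(g(b, g(b, a)), k(pair(b, a), a))))  →  pair(pair(a, a), pair(pair(b, a), g(b, k(pair(b, a), a))))   [R2 at 2.2.1]
4. pair(pair(a, a), pair(pair(b, a), g(b, k(pair(b, a), a))))  →  pair(pair(a, a), pair(pair(b, a), b))   [R2 at 2.2]

Reduce t₂ = pair(pair(a, a), pair(pair(g(b, a), a), k(pair(pair(a, g(g(b, b), b)), g(b, pair(pair(b, a), pair(b, a)))), b))):
1. pair(pair(a, a), pair(pair(g(b, a), a), k(pair(pair(a, g(g(b, b), b)), g(b, pair(pair(b, a), pair(b, a)))), b)))  →  pair(pair(a, a), pair(pair(b, a), k(pair(pair(a, g(g(b, b), b)), g(b, pair(pair(b, a), pair(b, a)))), b)))   [R2 at 2.1.1]
2. pair(pair(a, a), pair(pair(b, a), k(pair(pair(a, g(g(b, b), b)), g(b, pair(pair(b, a), pair(b, a)))), b)))  →  pair(pair(a, a), pair(pair(b, a), b))   [R1 at 2.2]

yes — NF(t₁) = pair(pair(a, a), pair(pair(b, a), b)), NF(t₂) = pair(pair(a, a), pair(pair(b, a), b))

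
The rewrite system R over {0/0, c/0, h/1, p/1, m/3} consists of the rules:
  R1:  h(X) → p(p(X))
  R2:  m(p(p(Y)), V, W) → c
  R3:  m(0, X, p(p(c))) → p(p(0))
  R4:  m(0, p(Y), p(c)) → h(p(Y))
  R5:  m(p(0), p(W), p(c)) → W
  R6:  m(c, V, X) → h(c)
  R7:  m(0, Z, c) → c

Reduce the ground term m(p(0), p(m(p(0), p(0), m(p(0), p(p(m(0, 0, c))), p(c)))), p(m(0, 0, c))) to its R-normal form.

0

1. m(p(0), p(m(p(0), p(0), m(p(0), p(p(m(0, 0, c))), p(c)))), p(m(0, 0, c)))  →  m(p(0), p(m(p(0), p(0), p(m(0, 0, c)))), p(m(0, 0, c)))   [R5 at 2.1.3]
2. m(p(0), p(m(p(0), p(0), p(m(0, 0, c)))), p(m(0, 0, c)))  →  m(p(0), p(m(p(0), p(0), p(c))), p(m(0, 0, c)))   [R7 at 2.1.3.1]
3. m(p(0), p(m(p(0), p(0), p(c))), p(m(0, 0, c)))  →  m(p(0), p(0), p(m(0, 0, c)))   [R5 at 2.1]
4. m(p(0), p(0), p(m(0, 0, c)))  →  m(p(0), p(0), p(c))   [R7 at 3.1]
5. m(p(0), p(0), p(c))  →  0   [R5 at ε]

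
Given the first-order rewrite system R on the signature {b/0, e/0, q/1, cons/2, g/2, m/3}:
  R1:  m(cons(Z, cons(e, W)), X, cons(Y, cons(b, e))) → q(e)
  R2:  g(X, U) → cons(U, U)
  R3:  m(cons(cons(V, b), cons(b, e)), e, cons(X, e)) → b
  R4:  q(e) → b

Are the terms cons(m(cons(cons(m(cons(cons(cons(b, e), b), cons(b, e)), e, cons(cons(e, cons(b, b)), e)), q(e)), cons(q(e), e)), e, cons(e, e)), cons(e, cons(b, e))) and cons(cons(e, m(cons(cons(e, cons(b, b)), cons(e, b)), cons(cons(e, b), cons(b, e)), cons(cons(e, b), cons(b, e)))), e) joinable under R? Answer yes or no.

Reduce t₁ = cons(m(cons(cons(m(cons(cons(cons(b, e), b), cons(b, e)), e, cons(cons(e, cons(b, b)), e)), q(e)), cons(q(e), e)), e, cons(e, e)), cons(e, cons(b, e))):
1. cons(m(cons(cons(m(cons(cons(cons(b, e), b), cons(b, e)), e, cons(cons(e, cons(b, b)), e)), q(e)), cons(q(e), e)), e, cons(e, e)), cons(e, cons(b, e)))  →  cons(m(cons(cons(b, q(e)), cons(q(e), e)), e, cons(e, e)), cons(e, cons(b, e)))   [R3 at 1.1.1.1]
2. cons(m(cons(cons(b, q(e)), cons(q(e), e)), e, cons(e, e)), cons(e, cons(b, e)))  →  cons(m(cons(cons(b, b), cons(q(e), e)), e, cons(e, e)), cons(e, cons(b, e)))   [R4 at 1.1.1.2]
3. cons(m(cons(cons(b, b), cons(q(e), e)), e, cons(e, e)), cons(e, cons(b, e)))  →  cons(m(cons(cons(b, b), cons(b, e)), e, cons(e, e)), cons(e, cons(b, e)))   [R4 at 1.1.2.1]
4. cons(m(cons(cons(b, b), cons(b, e)), e, cons(e, e)), cons(e, cons(b, e)))  →  cons(b, cons(e, cons(b, e)))   [R3 at 1]

Reduce t₂ = cons(cons(e, m(cons(cons(e, cons(b, b)), cons(e, b)), cons(cons(e, b), cons(b, e)), cons(cons(e, b), cons(b, e)))), e):
1. cons(cons(e, m(cons(cons(e, cons(b, b)), cons(e, b)), cons(cons(e, b), cons(b, e)), cons(cons(e, b), cons(b, e)))), e)  →  cons(cons(e, q(e)), e)   [R1 at 1.2]
2. cons(cons(e, q(e)), e)  →  cons(cons(e, b), e)   [R4 at 1.2]

no — NF(t₁) = cons(b, cons(e, cons(b, e))), NF(t₂) = cons(cons(e, b), e)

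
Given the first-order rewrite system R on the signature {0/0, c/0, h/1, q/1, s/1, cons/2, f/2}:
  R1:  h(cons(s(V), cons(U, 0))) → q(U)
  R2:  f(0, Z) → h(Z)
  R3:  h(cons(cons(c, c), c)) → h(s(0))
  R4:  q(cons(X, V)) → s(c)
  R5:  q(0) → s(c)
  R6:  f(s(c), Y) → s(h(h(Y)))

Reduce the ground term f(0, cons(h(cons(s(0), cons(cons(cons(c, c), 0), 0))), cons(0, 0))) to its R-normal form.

s(c)

1. f(0, cons(h(cons(s(0), cons(cons(cons(c, c), 0), 0))), cons(0, 0)))  →  h(cons(h(cons(s(0), cons(cons(cons(c, c), 0), 0))), cons(0, 0)))   [R2 at ε]
2. h(cons(h(cons(s(0), cons(cons(cons(c, c), 0), 0))), cons(0, 0)))  →  h(cons(q(cons(cons(c, c), 0)), cons(0, 0)))   [R1 at 1.1]
3. h(cons(q(cons(cons(c, c), 0)), cons(0, 0)))  →  h(cons(s(c), cons(0, 0)))   [R4 at 1.1]
4. h(cons(s(c), cons(0, 0)))  →  q(0)   [R1 at ε]
5. q(0)  →  s(c)   [R5 at ε]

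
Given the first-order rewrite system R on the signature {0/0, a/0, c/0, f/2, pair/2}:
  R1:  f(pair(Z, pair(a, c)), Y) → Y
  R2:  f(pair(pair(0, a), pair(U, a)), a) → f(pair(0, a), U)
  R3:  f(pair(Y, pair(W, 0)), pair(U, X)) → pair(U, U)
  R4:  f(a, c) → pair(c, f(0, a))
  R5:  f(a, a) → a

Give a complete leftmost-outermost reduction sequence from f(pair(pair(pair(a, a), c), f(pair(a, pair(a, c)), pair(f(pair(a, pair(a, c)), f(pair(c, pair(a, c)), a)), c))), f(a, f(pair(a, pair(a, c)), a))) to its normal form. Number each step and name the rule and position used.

1. f(pair(pair(pair(a, a), c), f(pair(a, pair(a, c)), pair(f(pair(a, pair(a, c)), f(pair(c, pair(a, c)), a)), c))), f(a, f(pair(a, pair(a, c)), a)))  →  f(pair(pair(pair(a, a), c), pair(f(pair(a, pair(a, c)), f(pair(c, pair(a, c)), a)), c)), f(a, f(pair(a, pair(a, c)), a)))   [R1 at 1.2]
2. f(pair(pair(pair(a, a), c), pair(f(pair(a, pair(a, c)), f(pair(c, pair(a, c)), a)), c)), f(a, f(pair(a, pair(a, c)), a)))  →  f(pair(pair(pair(a, a), c), pair(f(pair(c, pair(a, c)), a), c)), f(a, f(pair(a, pair(a, c)), a)))   [R1 at 1.2.1]
3. f(pair(pair(pair(a, a), c), pair(f(pair(c, pair(a, c)), a), c)), f(a, f(pair(a, pair(a, c)), a)))  →  f(pair(pair(pair(a, a), c), pair(a, c)), f(a, f(pair(a, pair(a, c)), a)))   [R1 at 1.2.1]
4. f(pair(pair(pair(a, a), c), pair(a, c)), f(a, f(pair(a, pair(a, c)), a)))  →  f(a, f(pair(a, pair(a, c)), a))   [R1 at ε]
5. f(a, f(pair(a, pair(a, c)), a))  →  f(a, a)   [R1 at 2]
6. f(a, a)  →  a   [R5 at ε]

a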